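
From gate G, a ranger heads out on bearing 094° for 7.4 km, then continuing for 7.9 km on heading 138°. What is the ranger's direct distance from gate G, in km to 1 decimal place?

Leg 1 (094°, 7.4 km): east 7.4 sin 94° = 7.38, north 7.4 cos 94° = -0.52
Leg 2 (138°, 7.9 km): east 7.9 sin 138° = 5.29, north 7.9 cos 138° = -5.87
Net: 12.67 east, -6.39 north. Distance = √((12.67)² + (-6.39)²) = 14.187 km.

14.2 km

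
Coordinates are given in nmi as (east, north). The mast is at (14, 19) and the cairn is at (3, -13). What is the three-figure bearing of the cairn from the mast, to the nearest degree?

Δeast = 3 − 14 = -11.00; Δnorth = -13 − 19 = -32.00.
Bearing = atan2(Δeast, Δnorth) mod 360° = 198.97° ≈ 199°.

199°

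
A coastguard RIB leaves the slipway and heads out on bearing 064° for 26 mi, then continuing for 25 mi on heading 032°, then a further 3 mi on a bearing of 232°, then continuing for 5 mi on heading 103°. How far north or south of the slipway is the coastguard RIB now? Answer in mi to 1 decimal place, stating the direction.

29.6 mi north

Leg 1 (064°, 26 mi): east 26 sin 64° = 23.37, north 26 cos 64° = 11.40
Leg 2 (032°, 25 mi): east 25 sin 32° = 13.25, north 25 cos 32° = 21.20
Leg 3 (232°, 3 mi): east 3 sin 232° = -2.36, north 3 cos 232° = -1.85
Leg 4 (103°, 5 mi): east 5 sin 103° = 4.87, north 5 cos 103° = -1.12
Net north component: 29.63 mi.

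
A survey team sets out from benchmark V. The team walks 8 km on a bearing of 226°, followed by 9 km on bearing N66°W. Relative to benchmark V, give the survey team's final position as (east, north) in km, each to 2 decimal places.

(-13.98, -1.90)

Leg 1 (226°, 8 km): east 8 sin 226° = -5.75, north 8 cos 226° = -5.56
Leg 2 (N66°W, 9 km): east 9 sin 294° = -8.22, north 9 cos 294° = 3.66
Summing: -13.98 km east, -1.90 km north → (-13.98, -1.90).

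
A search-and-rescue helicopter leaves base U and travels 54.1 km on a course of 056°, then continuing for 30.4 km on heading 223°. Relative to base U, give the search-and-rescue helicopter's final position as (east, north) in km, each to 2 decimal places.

Leg 1 (056°, 54.1 km): east 54.1 sin 56° = 44.85, north 54.1 cos 56° = 30.25
Leg 2 (223°, 30.4 km): east 30.4 sin 223° = -20.73, north 30.4 cos 223° = -22.23
Summing: 24.12 km east, 8.02 km north → (24.12, 8.02).

(24.12, 8.02)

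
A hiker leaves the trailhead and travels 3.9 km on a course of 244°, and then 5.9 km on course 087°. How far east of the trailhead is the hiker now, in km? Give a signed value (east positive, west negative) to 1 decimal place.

Leg 1 (244°, 3.9 km): east 3.9 sin 244° = -3.51, north 3.9 cos 244° = -1.71
Leg 2 (087°, 5.9 km): east 5.9 sin 87° = 5.89, north 5.9 cos 87° = 0.31
Net east component: 2.39 km.

2.4 km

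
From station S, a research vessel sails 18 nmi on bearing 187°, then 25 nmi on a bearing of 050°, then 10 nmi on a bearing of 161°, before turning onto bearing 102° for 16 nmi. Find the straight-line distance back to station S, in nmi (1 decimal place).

Leg 1 (187°, 18 nmi): east 18 sin 187° = -2.19, north 18 cos 187° = -17.87
Leg 2 (050°, 25 nmi): east 25 sin 50° = 19.15, north 25 cos 50° = 16.07
Leg 3 (161°, 10 nmi): east 10 sin 161° = 3.26, north 10 cos 161° = -9.46
Leg 4 (102°, 16 nmi): east 16 sin 102° = 15.65, north 16 cos 102° = -3.33
Net: 35.86 east, -14.58 north. Distance = √((35.86)² + (-14.58)²) = 38.713 nmi.

38.7 nmi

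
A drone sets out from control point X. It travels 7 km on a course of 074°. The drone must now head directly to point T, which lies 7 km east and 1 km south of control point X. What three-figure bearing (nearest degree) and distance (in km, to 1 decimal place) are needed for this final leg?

Leg 1 (074°, 7 km): east 7 sin 74° = 6.73, north 7 cos 74° = 1.93
Current position: (6.73, 1.93). Target: (7, -1). Remaining: Δeast = 0.27, Δnorth = -2.93.
Bearing = atan2(0.27, -2.93) mod 360° = 174.71°; distance = √((0.27)² + (-2.93)²) = 2.942 km.

175°, 2.9 km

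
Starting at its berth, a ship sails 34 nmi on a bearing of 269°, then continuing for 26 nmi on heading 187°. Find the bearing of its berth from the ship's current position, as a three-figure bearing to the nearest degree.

055°

Leg 1 (269°, 34 nmi): east 34 sin 269° = -33.99, north 34 cos 269° = -0.59
Leg 2 (187°, 26 nmi): east 26 sin 187° = -3.17, north 26 cos 187° = -25.81
Net displacement: -37.16 east, -26.40 north. Direction back to start is (37.16, 26.40): bearing = atan2(37.16, 26.40) mod 360° = 54.61° ≈ 055°.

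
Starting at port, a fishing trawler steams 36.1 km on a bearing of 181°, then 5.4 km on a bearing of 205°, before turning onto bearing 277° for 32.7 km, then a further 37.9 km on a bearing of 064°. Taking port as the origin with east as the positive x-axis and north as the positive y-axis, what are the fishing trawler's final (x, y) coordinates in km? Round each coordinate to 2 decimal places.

(-1.30, -20.39)

Leg 1 (181°, 36.1 km): east 36.1 sin 181° = -0.63, north 36.1 cos 181° = -36.09
Leg 2 (205°, 5.4 km): east 5.4 sin 205° = -2.28, north 5.4 cos 205° = -4.89
Leg 3 (277°, 32.7 km): east 32.7 sin 277° = -32.46, north 32.7 cos 277° = 3.99
Leg 4 (064°, 37.9 km): east 37.9 sin 64° = 34.06, north 37.9 cos 64° = 16.61
Summing: -1.30 km east, -20.39 km north → (-1.30, -20.39).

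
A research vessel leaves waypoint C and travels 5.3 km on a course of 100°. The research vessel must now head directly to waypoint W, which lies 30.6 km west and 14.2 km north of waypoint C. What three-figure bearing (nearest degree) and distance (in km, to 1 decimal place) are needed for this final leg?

Leg 1 (100°, 5.3 km): east 5.3 sin 100° = 5.22, north 5.3 cos 100° = -0.92
Current position: (5.22, -0.92). Target: (-30.6, 14.2). Remaining: Δeast = -35.82, Δnorth = 15.12.
Bearing = atan2(-35.82, 15.12) mod 360° = 292.89°; distance = √((-35.82)² + (15.12)²) = 38.880 km.

293°, 38.9 km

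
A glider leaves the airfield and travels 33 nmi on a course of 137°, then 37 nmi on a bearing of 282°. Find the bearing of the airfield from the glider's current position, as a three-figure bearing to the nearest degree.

040°

Leg 1 (137°, 33 nmi): east 33 sin 137° = 22.51, north 33 cos 137° = -24.13
Leg 2 (282°, 37 nmi): east 37 sin 282° = -36.19, north 37 cos 282° = 7.69
Net displacement: -13.69 east, -16.44 north. Direction back to start is (13.69, 16.44): bearing = atan2(13.69, 16.44) mod 360° = 39.77° ≈ 040°.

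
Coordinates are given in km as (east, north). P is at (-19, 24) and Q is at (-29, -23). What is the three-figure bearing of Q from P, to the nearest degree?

192°

Δeast = -29 − -19 = -10.00; Δnorth = -23 − 24 = -47.00.
Bearing = atan2(Δeast, Δnorth) mod 360° = 192.01° ≈ 192°.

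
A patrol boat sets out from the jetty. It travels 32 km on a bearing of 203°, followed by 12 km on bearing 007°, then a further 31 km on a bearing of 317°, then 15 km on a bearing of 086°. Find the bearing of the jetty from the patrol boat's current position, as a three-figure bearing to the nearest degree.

Leg 1 (203°, 32 km): east 32 sin 203° = -12.50, north 32 cos 203° = -29.46
Leg 2 (007°, 12 km): east 12 sin 7° = 1.46, north 12 cos 7° = 11.91
Leg 3 (317°, 31 km): east 31 sin 317° = -21.14, north 31 cos 317° = 22.67
Leg 4 (086°, 15 km): east 15 sin 86° = 14.96, north 15 cos 86° = 1.05
Net displacement: -17.22 east, 6.17 north. Direction back to start is (17.22, -6.17): bearing = atan2(17.22, -6.17) mod 360° = 109.72° ≈ 110°.

110°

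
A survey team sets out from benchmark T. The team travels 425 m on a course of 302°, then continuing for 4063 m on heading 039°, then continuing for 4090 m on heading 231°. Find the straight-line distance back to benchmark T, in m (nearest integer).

1272 m

Leg 1 (302°, 425 m): east 425 sin 302° = -360.42, north 425 cos 302° = 225.22
Leg 2 (039°, 4063 m): east 4063 sin 39° = 2556.93, north 4063 cos 39° = 3157.54
Leg 3 (231°, 4090 m): east 4090 sin 231° = -3178.53, north 4090 cos 231° = -2573.92
Net: -982.02 east, 808.84 north. Distance = √((-982.02)² + (808.84)²) = 1272.235 m.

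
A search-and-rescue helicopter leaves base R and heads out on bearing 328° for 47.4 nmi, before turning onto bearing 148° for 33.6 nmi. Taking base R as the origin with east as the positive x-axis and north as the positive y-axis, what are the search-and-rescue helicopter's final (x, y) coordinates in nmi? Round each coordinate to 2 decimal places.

(-7.31, 11.70)

Leg 1 (328°, 47.4 nmi): east 47.4 sin 328° = -25.12, north 47.4 cos 328° = 40.20
Leg 2 (148°, 33.6 nmi): east 33.6 sin 148° = 17.81, north 33.6 cos 148° = -28.49
Summing: -7.31 nmi east, 11.70 nmi north → (-7.31, 11.70).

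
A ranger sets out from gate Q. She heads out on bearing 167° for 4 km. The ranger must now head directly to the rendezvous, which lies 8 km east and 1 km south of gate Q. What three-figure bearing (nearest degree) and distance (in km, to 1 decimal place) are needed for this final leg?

Leg 1 (167°, 4 km): east 4 sin 167° = 0.90, north 4 cos 167° = -3.90
Current position: (0.90, -3.90). Target: (8, -1). Remaining: Δeast = 7.10, Δnorth = 2.90.
Bearing = atan2(7.10, 2.90) mod 360° = 67.80°; distance = √((7.10)² + (2.90)²) = 7.669 km.

068°, 7.7 km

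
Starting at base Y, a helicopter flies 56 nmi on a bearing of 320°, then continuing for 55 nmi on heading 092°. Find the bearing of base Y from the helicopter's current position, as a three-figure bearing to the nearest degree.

Leg 1 (320°, 56 nmi): east 56 sin 320° = -36.00, north 56 cos 320° = 42.90
Leg 2 (092°, 55 nmi): east 55 sin 92° = 54.97, north 55 cos 92° = -1.92
Net displacement: 18.97 east, 40.98 north. Direction back to start is (-18.97, -40.98): bearing = atan2(-18.97, -40.98) mod 360° = 204.84° ≈ 205°.

205°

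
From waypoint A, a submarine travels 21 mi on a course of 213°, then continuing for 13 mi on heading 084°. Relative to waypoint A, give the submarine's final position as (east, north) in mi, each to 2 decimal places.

(1.49, -16.25)

Leg 1 (213°, 21 mi): east 21 sin 213° = -11.44, north 21 cos 213° = -17.61
Leg 2 (084°, 13 mi): east 13 sin 84° = 12.93, north 13 cos 84° = 1.36
Summing: 1.49 mi east, -16.25 mi north → (1.49, -16.25).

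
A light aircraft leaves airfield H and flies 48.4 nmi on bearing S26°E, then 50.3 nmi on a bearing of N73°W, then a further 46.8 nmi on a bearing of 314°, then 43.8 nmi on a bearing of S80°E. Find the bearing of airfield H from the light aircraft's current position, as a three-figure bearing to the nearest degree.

077°

Leg 1 (S26°E, 48.4 nmi): east 48.4 sin 154° = 21.22, north 48.4 cos 154° = -43.50
Leg 2 (N73°W, 50.3 nmi): east 50.3 sin 287° = -48.10, north 50.3 cos 287° = 14.71
Leg 3 (314°, 46.8 nmi): east 46.8 sin 314° = -33.67, north 46.8 cos 314° = 32.51
Leg 4 (S80°E, 43.8 nmi): east 43.8 sin 100° = 43.13, north 43.8 cos 100° = -7.61
Net displacement: -17.42 east, -3.89 north. Direction back to start is (17.42, 3.89): bearing = atan2(17.42, 3.89) mod 360° = 77.41° ≈ 077°.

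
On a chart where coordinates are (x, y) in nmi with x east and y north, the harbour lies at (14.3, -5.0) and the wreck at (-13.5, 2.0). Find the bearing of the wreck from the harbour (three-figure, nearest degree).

284°

Δeast = -13.5 − 14.3 = -27.80; Δnorth = 2.0 − -5.0 = 7.00.
Bearing = atan2(Δeast, Δnorth) mod 360° = 284.13° ≈ 284°.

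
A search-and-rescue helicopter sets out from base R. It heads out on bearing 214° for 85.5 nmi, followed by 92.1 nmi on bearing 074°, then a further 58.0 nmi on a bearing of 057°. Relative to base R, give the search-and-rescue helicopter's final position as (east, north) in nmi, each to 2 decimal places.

(89.36, -13.91)

Leg 1 (214°, 85.5 nmi): east 85.5 sin 214° = -47.81, north 85.5 cos 214° = -70.88
Leg 2 (074°, 92.1 nmi): east 92.1 sin 74° = 88.53, north 92.1 cos 74° = 25.39
Leg 3 (057°, 58.0 nmi): east 58.0 sin 57° = 48.64, north 58.0 cos 57° = 31.59
Summing: 89.36 nmi east, -13.91 nmi north → (89.36, -13.91).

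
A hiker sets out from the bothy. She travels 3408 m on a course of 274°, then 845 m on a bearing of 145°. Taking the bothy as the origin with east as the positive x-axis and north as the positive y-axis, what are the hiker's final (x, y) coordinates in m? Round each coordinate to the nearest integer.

Leg 1 (274°, 3408 m): east 3408 sin 274° = -3399.70, north 3408 cos 274° = 237.73
Leg 2 (145°, 845 m): east 845 sin 145° = 484.67, north 845 cos 145° = -692.18
Summing: -2915.03 m east, -454.45 m north → (-2915, -454).

(-2915, -454)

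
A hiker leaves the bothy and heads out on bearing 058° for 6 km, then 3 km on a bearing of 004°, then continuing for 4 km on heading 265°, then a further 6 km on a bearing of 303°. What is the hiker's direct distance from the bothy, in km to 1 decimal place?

9.8 km

Leg 1 (058°, 6 km): east 6 sin 58° = 5.09, north 6 cos 58° = 3.18
Leg 2 (004°, 3 km): east 3 sin 4° = 0.21, north 3 cos 4° = 2.99
Leg 3 (265°, 4 km): east 4 sin 265° = -3.98, north 4 cos 265° = -0.35
Leg 4 (303°, 6 km): east 6 sin 303° = -5.03, north 6 cos 303° = 3.27
Net: -3.72 east, 9.09 north. Distance = √((-3.72)² + (9.09)²) = 9.823 km.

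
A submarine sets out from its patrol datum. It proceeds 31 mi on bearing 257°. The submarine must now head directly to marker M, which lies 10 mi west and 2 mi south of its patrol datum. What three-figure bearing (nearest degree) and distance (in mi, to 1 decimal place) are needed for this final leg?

Leg 1 (257°, 31 mi): east 31 sin 257° = -30.21, north 31 cos 257° = -6.97
Current position: (-30.21, -6.97). Target: (-10, -2). Remaining: Δeast = 20.21, Δnorth = 4.97.
Bearing = atan2(20.21, 4.97) mod 360° = 76.17°; distance = √((20.21)² + (4.97)²) = 20.809 mi.

076°, 20.8 mi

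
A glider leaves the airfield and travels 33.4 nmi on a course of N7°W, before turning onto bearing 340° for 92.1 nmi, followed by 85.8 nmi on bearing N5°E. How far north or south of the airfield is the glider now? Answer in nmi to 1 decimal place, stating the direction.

205.2 nmi north

Leg 1 (N7°W, 33.4 nmi): east 33.4 sin 353° = -4.07, north 33.4 cos 353° = 33.15
Leg 2 (340°, 92.1 nmi): east 92.1 sin 340° = -31.50, north 92.1 cos 340° = 86.55
Leg 3 (N5°E, 85.8 nmi): east 85.8 sin 5° = 7.48, north 85.8 cos 5° = 85.47
Net north component: 205.17 nmi.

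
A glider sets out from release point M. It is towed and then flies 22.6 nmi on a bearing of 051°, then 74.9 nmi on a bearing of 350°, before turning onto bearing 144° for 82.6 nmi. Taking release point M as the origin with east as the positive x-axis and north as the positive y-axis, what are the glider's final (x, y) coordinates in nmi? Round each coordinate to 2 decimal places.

Leg 1 (051°, 22.6 nmi): east 22.6 sin 51° = 17.56, north 22.6 cos 51° = 14.22
Leg 2 (350°, 74.9 nmi): east 74.9 sin 350° = -13.01, north 74.9 cos 350° = 73.76
Leg 3 (144°, 82.6 nmi): east 82.6 sin 144° = 48.55, north 82.6 cos 144° = -66.82
Summing: 53.11 nmi east, 21.16 nmi north → (53.11, 21.16).

(53.11, 21.16)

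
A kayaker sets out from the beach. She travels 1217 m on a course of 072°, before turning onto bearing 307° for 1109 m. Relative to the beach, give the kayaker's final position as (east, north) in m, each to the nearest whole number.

(272, 1043)

Leg 1 (072°, 1217 m): east 1217 sin 72° = 1157.44, north 1217 cos 72° = 376.07
Leg 2 (307°, 1109 m): east 1109 sin 307° = -885.69, north 1109 cos 307° = 667.41
Summing: 271.75 m east, 1043.49 m north → (272, 1043).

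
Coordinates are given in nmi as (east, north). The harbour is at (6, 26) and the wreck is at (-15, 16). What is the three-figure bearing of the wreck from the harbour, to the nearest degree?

245°

Δeast = -15 − 6 = -21.00; Δnorth = 16 − 26 = -10.00.
Bearing = atan2(Δeast, Δnorth) mod 360° = 244.54° ≈ 245°.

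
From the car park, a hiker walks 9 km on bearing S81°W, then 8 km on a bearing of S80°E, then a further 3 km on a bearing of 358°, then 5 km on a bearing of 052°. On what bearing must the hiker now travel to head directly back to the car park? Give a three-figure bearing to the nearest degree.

Leg 1 (S81°W, 9 km): east 9 sin 261° = -8.89, north 9 cos 261° = -1.41
Leg 2 (S80°E, 8 km): east 8 sin 100° = 7.88, north 8 cos 100° = -1.39
Leg 3 (358°, 3 km): east 3 sin 358° = -0.10, north 3 cos 358° = 3.00
Leg 4 (052°, 5 km): east 5 sin 52° = 3.94, north 5 cos 52° = 3.08
Net displacement: 2.82 east, 3.28 north. Direction back to start is (-2.82, -3.28): bearing = atan2(-2.82, -3.28) mod 360° = 220.74° ≈ 221°.

221°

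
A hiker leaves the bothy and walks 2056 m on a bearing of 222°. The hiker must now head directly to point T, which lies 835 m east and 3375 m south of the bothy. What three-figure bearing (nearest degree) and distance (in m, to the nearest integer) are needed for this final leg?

Leg 1 (222°, 2056 m): east 2056 sin 222° = -1375.73, north 2056 cos 222° = -1527.91
Current position: (-1375.73, -1527.91). Target: (835, -3375). Remaining: Δeast = 2210.73, Δnorth = -1847.09.
Bearing = atan2(2210.73, -1847.09) mod 360° = 129.88°; distance = √((2210.73)² + (-1847.09)²) = 2880.815 m.

130°, 2881 m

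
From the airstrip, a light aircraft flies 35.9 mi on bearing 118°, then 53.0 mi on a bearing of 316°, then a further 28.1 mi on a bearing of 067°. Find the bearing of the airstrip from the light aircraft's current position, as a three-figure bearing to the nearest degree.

Leg 1 (118°, 35.9 mi): east 35.9 sin 118° = 31.70, north 35.9 cos 118° = -16.85
Leg 2 (316°, 53.0 mi): east 53.0 sin 316° = -36.82, north 53.0 cos 316° = 38.13
Leg 3 (067°, 28.1 mi): east 28.1 sin 67° = 25.87, north 28.1 cos 67° = 10.98
Net displacement: 20.75 east, 32.25 north. Direction back to start is (-20.75, -32.25): bearing = atan2(-20.75, -32.25) mod 360° = 212.75° ≈ 213°.

213°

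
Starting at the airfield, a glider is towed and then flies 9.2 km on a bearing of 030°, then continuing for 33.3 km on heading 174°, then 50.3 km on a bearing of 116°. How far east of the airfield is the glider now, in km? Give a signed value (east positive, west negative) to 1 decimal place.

Leg 1 (030°, 9.2 km): east 9.2 sin 30° = 4.60, north 9.2 cos 30° = 7.97
Leg 2 (174°, 33.3 km): east 33.3 sin 174° = 3.48, north 33.3 cos 174° = -33.12
Leg 3 (116°, 50.3 km): east 50.3 sin 116° = 45.21, north 50.3 cos 116° = -22.05
Net east component: 53.29 km.

53.3 km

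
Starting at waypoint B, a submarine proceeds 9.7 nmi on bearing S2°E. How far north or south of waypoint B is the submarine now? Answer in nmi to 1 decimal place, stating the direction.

Leg 1 (S2°E, 9.7 nmi): east 9.7 sin 178° = 0.34, north 9.7 cos 178° = -9.69
Net north component: -9.69 nmi.

9.7 nmi south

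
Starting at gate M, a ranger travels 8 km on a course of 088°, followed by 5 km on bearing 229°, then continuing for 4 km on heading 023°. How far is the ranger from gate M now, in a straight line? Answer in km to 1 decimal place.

Leg 1 (088°, 8 km): east 8 sin 88° = 8.00, north 8 cos 88° = 0.28
Leg 2 (229°, 5 km): east 5 sin 229° = -3.77, north 5 cos 229° = -3.28
Leg 3 (023°, 4 km): east 4 sin 23° = 1.56, north 4 cos 23° = 3.68
Net: 5.78 east, 0.68 north. Distance = √((5.78)² + (0.68)²) = 5.824 km.

5.8 km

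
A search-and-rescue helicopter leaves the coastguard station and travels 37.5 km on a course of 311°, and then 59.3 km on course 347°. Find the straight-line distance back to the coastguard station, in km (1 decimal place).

Leg 1 (311°, 37.5 km): east 37.5 sin 311° = -28.30, north 37.5 cos 311° = 24.60
Leg 2 (347°, 59.3 km): east 59.3 sin 347° = -13.34, north 59.3 cos 347° = 57.78
Net: -41.64 east, 82.38 north. Distance = √((-41.64)² + (82.38)²) = 92.308 km.

92.3 km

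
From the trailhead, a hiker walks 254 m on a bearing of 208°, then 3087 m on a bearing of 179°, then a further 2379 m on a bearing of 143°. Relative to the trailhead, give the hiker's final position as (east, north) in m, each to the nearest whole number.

(1366, -5211)

Leg 1 (208°, 254 m): east 254 sin 208° = -119.25, north 254 cos 208° = -224.27
Leg 2 (179°, 3087 m): east 3087 sin 179° = 53.88, north 3087 cos 179° = -3086.53
Leg 3 (143°, 2379 m): east 2379 sin 143° = 1431.72, north 2379 cos 143° = -1899.95
Summing: 1366.35 m east, -5210.75 m north → (1366, -5211).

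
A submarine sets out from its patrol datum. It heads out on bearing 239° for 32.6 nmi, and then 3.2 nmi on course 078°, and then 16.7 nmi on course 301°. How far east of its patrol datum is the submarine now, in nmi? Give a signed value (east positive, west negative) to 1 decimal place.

-39.1 nmi

Leg 1 (239°, 32.6 nmi): east 32.6 sin 239° = -27.94, north 32.6 cos 239° = -16.79
Leg 2 (078°, 3.2 nmi): east 3.2 sin 78° = 3.13, north 3.2 cos 78° = 0.67
Leg 3 (301°, 16.7 nmi): east 16.7 sin 301° = -14.31, north 16.7 cos 301° = 8.60
Net east component: -39.13 nmi.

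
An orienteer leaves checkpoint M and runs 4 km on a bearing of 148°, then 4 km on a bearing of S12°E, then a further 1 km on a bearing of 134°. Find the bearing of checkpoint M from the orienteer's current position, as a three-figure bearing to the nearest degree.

335°

Leg 1 (148°, 4 km): east 4 sin 148° = 2.12, north 4 cos 148° = -3.39
Leg 2 (S12°E, 4 km): east 4 sin 168° = 0.83, north 4 cos 168° = -3.91
Leg 3 (134°, 1 km): east 1 sin 134° = 0.72, north 1 cos 134° = -0.69
Net displacement: 3.67 east, -8.00 north. Direction back to start is (-3.67, 8.00): bearing = atan2(-3.67, 8.00) mod 360° = 335.35° ≈ 335°.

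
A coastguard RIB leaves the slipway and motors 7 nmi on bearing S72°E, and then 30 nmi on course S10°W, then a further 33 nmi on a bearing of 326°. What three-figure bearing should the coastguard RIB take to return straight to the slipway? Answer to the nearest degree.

Leg 1 (S72°E, 7 nmi): east 7 sin 108° = 6.66, north 7 cos 108° = -2.16
Leg 2 (S10°W, 30 nmi): east 30 sin 190° = -5.21, north 30 cos 190° = -29.54
Leg 3 (326°, 33 nmi): east 33 sin 326° = -18.45, north 33 cos 326° = 27.36
Net displacement: -17.01 east, -4.35 north. Direction back to start is (17.01, 4.35): bearing = atan2(17.01, 4.35) mod 360° = 75.65° ≈ 076°.

076°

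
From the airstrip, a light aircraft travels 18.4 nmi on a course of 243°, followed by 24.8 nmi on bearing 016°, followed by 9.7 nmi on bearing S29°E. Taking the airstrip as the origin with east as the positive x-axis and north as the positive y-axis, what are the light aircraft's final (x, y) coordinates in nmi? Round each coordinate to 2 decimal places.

(-4.86, 7.00)

Leg 1 (243°, 18.4 nmi): east 18.4 sin 243° = -16.39, north 18.4 cos 243° = -8.35
Leg 2 (016°, 24.8 nmi): east 24.8 sin 16° = 6.84, north 24.8 cos 16° = 23.84
Leg 3 (S29°E, 9.7 nmi): east 9.7 sin 151° = 4.70, north 9.7 cos 151° = -8.48
Summing: -4.86 nmi east, 7.00 nmi north → (-4.86, 7.00).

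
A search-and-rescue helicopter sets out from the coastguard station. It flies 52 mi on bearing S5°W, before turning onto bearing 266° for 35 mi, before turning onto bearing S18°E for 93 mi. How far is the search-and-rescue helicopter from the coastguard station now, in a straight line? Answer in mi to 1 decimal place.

143.1 mi

Leg 1 (S5°W, 52 mi): east 52 sin 185° = -4.53, north 52 cos 185° = -51.80
Leg 2 (266°, 35 mi): east 35 sin 266° = -34.91, north 35 cos 266° = -2.44
Leg 3 (S18°E, 93 mi): east 93 sin 162° = 28.74, north 93 cos 162° = -88.45
Net: -10.71 east, -142.69 north. Distance = √((-10.71)² + (-142.69)²) = 143.093 mi.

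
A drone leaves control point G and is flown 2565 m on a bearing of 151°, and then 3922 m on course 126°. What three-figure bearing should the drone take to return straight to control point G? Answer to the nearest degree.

Leg 1 (151°, 2565 m): east 2565 sin 151° = 1243.54, north 2565 cos 151° = -2243.40
Leg 2 (126°, 3922 m): east 3922 sin 126° = 3172.96, north 3922 cos 126° = -2305.29
Net displacement: 4416.50 east, -4548.69 north. Direction back to start is (-4416.50, 4548.69): bearing = atan2(-4416.50, 4548.69) mod 360° = 315.84° ≈ 316°.

316°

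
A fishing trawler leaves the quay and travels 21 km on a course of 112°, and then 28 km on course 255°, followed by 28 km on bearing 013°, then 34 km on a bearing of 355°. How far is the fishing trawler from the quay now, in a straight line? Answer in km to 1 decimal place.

46.2 km

Leg 1 (112°, 21 km): east 21 sin 112° = 19.47, north 21 cos 112° = -7.87
Leg 2 (255°, 28 km): east 28 sin 255° = -27.05, north 28 cos 255° = -7.25
Leg 3 (013°, 28 km): east 28 sin 13° = 6.30, north 28 cos 13° = 27.28
Leg 4 (355°, 34 km): east 34 sin 355° = -2.96, north 34 cos 355° = 33.87
Net: -4.24 east, 46.04 north. Distance = √((-4.24)² + (46.04)²) = 46.234 km.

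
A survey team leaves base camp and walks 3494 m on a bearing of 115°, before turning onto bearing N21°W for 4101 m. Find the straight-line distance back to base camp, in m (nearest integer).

Leg 1 (115°, 3494 m): east 3494 sin 115° = 3166.64, north 3494 cos 115° = -1476.63
Leg 2 (N21°W, 4101 m): east 4101 sin 339° = -1469.67, north 4101 cos 339° = 3828.61
Net: 1696.97 east, 2351.99 north. Distance = √((1696.97)² + (2351.99)²) = 2900.267 m.

2900 m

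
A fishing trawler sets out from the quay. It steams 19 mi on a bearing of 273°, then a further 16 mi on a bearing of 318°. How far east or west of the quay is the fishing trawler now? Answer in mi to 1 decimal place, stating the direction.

29.7 mi west

Leg 1 (273°, 19 mi): east 19 sin 273° = -18.97, north 19 cos 273° = 0.99
Leg 2 (318°, 16 mi): east 16 sin 318° = -10.71, north 16 cos 318° = 11.89
Net east component: -29.68 mi.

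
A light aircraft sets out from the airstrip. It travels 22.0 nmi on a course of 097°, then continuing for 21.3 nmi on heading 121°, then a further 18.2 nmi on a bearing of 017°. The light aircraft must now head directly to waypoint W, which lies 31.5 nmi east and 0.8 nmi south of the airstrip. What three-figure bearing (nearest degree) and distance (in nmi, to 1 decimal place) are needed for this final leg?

Leg 1 (097°, 22.0 nmi): east 22.0 sin 97° = 21.84, north 22.0 cos 97° = -2.68
Leg 2 (121°, 21.3 nmi): east 21.3 sin 121° = 18.26, north 21.3 cos 121° = -10.97
Leg 3 (017°, 18.2 nmi): east 18.2 sin 17° = 5.32, north 18.2 cos 17° = 17.40
Current position: (45.41, 3.75). Target: (31.5, -0.8). Remaining: Δeast = -13.91, Δnorth = -4.55.
Bearing = atan2(-13.91, -4.55) mod 360° = 251.88°; distance = √((-13.91)² + (-4.55)²) = 14.641 nmi.

252°, 14.6 nmi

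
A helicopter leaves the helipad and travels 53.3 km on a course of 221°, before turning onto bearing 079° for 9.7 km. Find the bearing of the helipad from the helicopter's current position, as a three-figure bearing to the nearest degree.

Leg 1 (221°, 53.3 km): east 53.3 sin 221° = -34.97, north 53.3 cos 221° = -40.23
Leg 2 (079°, 9.7 km): east 9.7 sin 79° = 9.52, north 9.7 cos 79° = 1.85
Net displacement: -25.45 east, -38.38 north. Direction back to start is (25.45, 38.38): bearing = atan2(25.45, 38.38) mod 360° = 33.55° ≈ 034°.

034°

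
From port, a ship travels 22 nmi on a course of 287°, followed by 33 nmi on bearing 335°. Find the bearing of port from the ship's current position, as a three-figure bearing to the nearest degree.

Leg 1 (287°, 22 nmi): east 22 sin 287° = -21.04, north 22 cos 287° = 6.43
Leg 2 (335°, 33 nmi): east 33 sin 335° = -13.95, north 33 cos 335° = 29.91
Net displacement: -34.99 east, 36.34 north. Direction back to start is (34.99, -36.34): bearing = atan2(34.99, -36.34) mod 360° = 136.09° ≈ 136°.

136°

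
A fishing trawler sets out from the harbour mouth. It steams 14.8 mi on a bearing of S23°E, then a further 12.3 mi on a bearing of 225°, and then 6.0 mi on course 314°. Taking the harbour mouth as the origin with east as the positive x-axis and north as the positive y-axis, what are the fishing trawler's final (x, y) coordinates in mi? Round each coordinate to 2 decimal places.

Leg 1 (S23°E, 14.8 mi): east 14.8 sin 157° = 5.78, north 14.8 cos 157° = -13.62
Leg 2 (225°, 12.3 mi): east 12.3 sin 225° = -8.70, north 12.3 cos 225° = -8.70
Leg 3 (314°, 6.0 mi): east 6.0 sin 314° = -4.32, north 6.0 cos 314° = 4.17
Summing: -7.23 mi east, -18.15 mi north → (-7.23, -18.15).

(-7.23, -18.15)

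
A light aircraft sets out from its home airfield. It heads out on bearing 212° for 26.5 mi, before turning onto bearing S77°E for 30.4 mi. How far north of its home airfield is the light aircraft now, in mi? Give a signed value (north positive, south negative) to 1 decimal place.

-29.3 mi

Leg 1 (212°, 26.5 mi): east 26.5 sin 212° = -14.04, north 26.5 cos 212° = -22.47
Leg 2 (S77°E, 30.4 mi): east 30.4 sin 103° = 29.62, north 30.4 cos 103° = -6.84
Net north component: -29.31 mi.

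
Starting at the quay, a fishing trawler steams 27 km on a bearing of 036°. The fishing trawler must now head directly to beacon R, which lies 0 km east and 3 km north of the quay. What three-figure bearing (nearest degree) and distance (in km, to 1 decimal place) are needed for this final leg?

Leg 1 (036°, 27 km): east 27 sin 36° = 15.87, north 27 cos 36° = 21.84
Current position: (15.87, 21.84). Target: (0, 3). Remaining: Δeast = -15.87, Δnorth = -18.84.
Bearing = atan2(-15.87, -18.84) mod 360° = 220.10°; distance = √((-15.87)² + (-18.84)²) = 24.636 km.

220°, 24.6 km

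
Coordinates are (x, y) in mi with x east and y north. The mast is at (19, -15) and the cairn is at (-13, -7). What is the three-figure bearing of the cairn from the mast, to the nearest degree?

284°

Δeast = -13 − 19 = -32.00; Δnorth = -7 − -15 = 8.00.
Bearing = atan2(Δeast, Δnorth) mod 360° = 284.04° ≈ 284°.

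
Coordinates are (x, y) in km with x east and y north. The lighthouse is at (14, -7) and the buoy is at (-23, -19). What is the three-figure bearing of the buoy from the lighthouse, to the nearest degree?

252°

Δeast = -23 − 14 = -37.00; Δnorth = -19 − -7 = -12.00.
Bearing = atan2(Δeast, Δnorth) mod 360° = 252.03° ≈ 252°.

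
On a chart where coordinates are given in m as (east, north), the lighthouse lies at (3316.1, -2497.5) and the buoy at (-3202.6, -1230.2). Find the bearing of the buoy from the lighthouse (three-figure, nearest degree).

Δeast = -3202.6 − 3316.1 = -6518.70; Δnorth = -1230.2 − -2497.5 = 1267.30.
Bearing = atan2(Δeast, Δnorth) mod 360° = 281.00° ≈ 281°.

281°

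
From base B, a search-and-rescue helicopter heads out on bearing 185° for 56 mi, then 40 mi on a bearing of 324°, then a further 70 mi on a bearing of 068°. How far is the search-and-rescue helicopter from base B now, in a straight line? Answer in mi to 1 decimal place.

36.6 mi

Leg 1 (185°, 56 mi): east 56 sin 185° = -4.88, north 56 cos 185° = -55.79
Leg 2 (324°, 40 mi): east 40 sin 324° = -23.51, north 40 cos 324° = 32.36
Leg 3 (068°, 70 mi): east 70 sin 68° = 64.90, north 70 cos 68° = 26.22
Net: 36.51 east, 2.80 north. Distance = √((36.51)² + (2.80)²) = 36.618 mi.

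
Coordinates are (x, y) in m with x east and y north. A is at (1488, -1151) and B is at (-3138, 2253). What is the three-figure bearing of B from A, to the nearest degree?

306°

Δeast = -3138 − 1488 = -4626.00; Δnorth = 2253 − -1151 = 3404.00.
Bearing = atan2(Δeast, Δnorth) mod 360° = 306.35° ≈ 306°.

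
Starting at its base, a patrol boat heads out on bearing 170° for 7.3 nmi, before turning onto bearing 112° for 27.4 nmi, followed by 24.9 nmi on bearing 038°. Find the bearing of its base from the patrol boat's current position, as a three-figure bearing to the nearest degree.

267°

Leg 1 (170°, 7.3 nmi): east 7.3 sin 170° = 1.27, north 7.3 cos 170° = -7.19
Leg 2 (112°, 27.4 nmi): east 27.4 sin 112° = 25.40, north 27.4 cos 112° = -10.26
Leg 3 (038°, 24.9 nmi): east 24.9 sin 38° = 15.33, north 24.9 cos 38° = 19.62
Net displacement: 42.00 east, 2.17 north. Direction back to start is (-42.00, -2.17): bearing = atan2(-42.00, -2.17) mod 360° = 267.05° ≈ 267°.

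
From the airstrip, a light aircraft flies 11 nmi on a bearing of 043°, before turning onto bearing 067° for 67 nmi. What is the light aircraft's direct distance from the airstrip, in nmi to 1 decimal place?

77.2 nmi

Leg 1 (043°, 11 nmi): east 11 sin 43° = 7.50, north 11 cos 43° = 8.04
Leg 2 (067°, 67 nmi): east 67 sin 67° = 61.67, north 67 cos 67° = 26.18
Net: 69.18 east, 34.22 north. Distance = √((69.18)² + (34.22)²) = 77.179 nmi.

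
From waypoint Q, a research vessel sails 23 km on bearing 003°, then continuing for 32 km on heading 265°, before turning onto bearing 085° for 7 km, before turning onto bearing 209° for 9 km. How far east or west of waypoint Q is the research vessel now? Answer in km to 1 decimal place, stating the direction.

Leg 1 (003°, 23 km): east 23 sin 3° = 1.20, north 23 cos 3° = 22.97
Leg 2 (265°, 32 km): east 32 sin 265° = -31.88, north 32 cos 265° = -2.79
Leg 3 (085°, 7 km): east 7 sin 85° = 6.97, north 7 cos 85° = 0.61
Leg 4 (209°, 9 km): east 9 sin 209° = -4.36, north 9 cos 209° = -7.87
Net east component: -28.06 km.

28.1 km west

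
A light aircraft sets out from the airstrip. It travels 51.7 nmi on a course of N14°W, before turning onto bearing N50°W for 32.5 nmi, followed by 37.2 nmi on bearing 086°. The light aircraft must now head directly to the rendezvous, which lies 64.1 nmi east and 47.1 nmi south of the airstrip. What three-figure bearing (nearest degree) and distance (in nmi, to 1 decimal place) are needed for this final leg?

Leg 1 (N14°W, 51.7 nmi): east 51.7 sin 346° = -12.51, north 51.7 cos 346° = 50.16
Leg 2 (N50°W, 32.5 nmi): east 32.5 sin 310° = -24.90, north 32.5 cos 310° = 20.89
Leg 3 (086°, 37.2 nmi): east 37.2 sin 86° = 37.11, north 37.2 cos 86° = 2.59
Current position: (-0.29, 73.65). Target: (64.1, -47.1). Remaining: Δeast = 64.39, Δnorth = -120.75.
Bearing = atan2(64.39, -120.75) mod 360° = 151.93°; distance = √((64.39)² + (-120.75)²) = 136.847 nmi.

152°, 136.8 nmi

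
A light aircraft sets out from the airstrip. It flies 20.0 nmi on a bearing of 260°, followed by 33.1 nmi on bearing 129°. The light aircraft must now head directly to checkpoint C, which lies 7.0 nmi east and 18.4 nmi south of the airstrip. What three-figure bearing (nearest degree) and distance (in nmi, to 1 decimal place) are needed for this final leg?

Leg 1 (260°, 20.0 nmi): east 20.0 sin 260° = -19.70, north 20.0 cos 260° = -3.47
Leg 2 (129°, 33.1 nmi): east 33.1 sin 129° = 25.72, north 33.1 cos 129° = -20.83
Current position: (6.03, -24.30). Target: (7.0, -18.4). Remaining: Δeast = 0.97, Δnorth = 5.90.
Bearing = atan2(0.97, 5.90) mod 360° = 9.36°; distance = √((0.97)² + (5.90)²) = 5.983 nmi.

009°, 6.0 nmi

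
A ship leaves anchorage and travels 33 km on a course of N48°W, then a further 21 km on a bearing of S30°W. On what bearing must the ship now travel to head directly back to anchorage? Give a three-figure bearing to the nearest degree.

Leg 1 (N48°W, 33 km): east 33 sin 312° = -24.52, north 33 cos 312° = 22.08
Leg 2 (S30°W, 21 km): east 21 sin 210° = -10.50, north 21 cos 210° = -18.19
Net displacement: -35.02 east, 3.89 north. Direction back to start is (35.02, -3.89): bearing = atan2(35.02, -3.89) mod 360° = 96.35° ≈ 096°.

096°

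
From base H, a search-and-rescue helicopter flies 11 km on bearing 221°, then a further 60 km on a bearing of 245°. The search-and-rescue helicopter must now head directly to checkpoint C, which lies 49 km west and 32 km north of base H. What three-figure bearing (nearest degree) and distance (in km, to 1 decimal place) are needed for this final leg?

Leg 1 (221°, 11 km): east 11 sin 221° = -7.22, north 11 cos 221° = -8.30
Leg 2 (245°, 60 km): east 60 sin 245° = -54.38, north 60 cos 245° = -25.36
Current position: (-61.60, -33.66). Target: (-49, 32). Remaining: Δeast = 12.60, Δnorth = 65.66.
Bearing = atan2(12.60, 65.66) mod 360° = 10.86°; distance = √((12.60)² + (65.66)²) = 66.856 km.

011°, 66.9 km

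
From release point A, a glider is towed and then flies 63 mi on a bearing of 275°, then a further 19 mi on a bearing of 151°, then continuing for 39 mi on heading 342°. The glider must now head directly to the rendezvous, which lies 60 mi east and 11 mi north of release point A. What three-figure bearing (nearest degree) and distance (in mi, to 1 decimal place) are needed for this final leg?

097°, 126.5 mi

Leg 1 (275°, 63 mi): east 63 sin 275° = -62.76, north 63 cos 275° = 5.49
Leg 2 (151°, 19 mi): east 19 sin 151° = 9.21, north 19 cos 151° = -16.62
Leg 3 (342°, 39 mi): east 39 sin 342° = -12.05, north 39 cos 342° = 37.09
Current position: (-65.60, 25.96). Target: (60, 11). Remaining: Δeast = 125.60, Δnorth = -14.96.
Bearing = atan2(125.60, -14.96) mod 360° = 96.79°; distance = √((125.60)² + (-14.96)²) = 126.489 mi.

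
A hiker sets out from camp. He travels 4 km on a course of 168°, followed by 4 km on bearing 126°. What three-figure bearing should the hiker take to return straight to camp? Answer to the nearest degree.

327°

Leg 1 (168°, 4 km): east 4 sin 168° = 0.83, north 4 cos 168° = -3.91
Leg 2 (126°, 4 km): east 4 sin 126° = 3.24, north 4 cos 126° = -2.35
Net displacement: 4.07 east, -6.26 north. Direction back to start is (-4.07, 6.26): bearing = atan2(-4.07, 6.26) mod 360° = 327.00° ≈ 327°.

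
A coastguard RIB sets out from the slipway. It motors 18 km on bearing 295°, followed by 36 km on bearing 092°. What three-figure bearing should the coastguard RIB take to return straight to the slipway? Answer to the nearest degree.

252°

Leg 1 (295°, 18 km): east 18 sin 295° = -16.31, north 18 cos 295° = 7.61
Leg 2 (092°, 36 km): east 36 sin 92° = 35.98, north 36 cos 92° = -1.26
Net displacement: 19.66 east, 6.35 north. Direction back to start is (-19.66, -6.35): bearing = atan2(-19.66, -6.35) mod 360° = 252.10° ≈ 252°.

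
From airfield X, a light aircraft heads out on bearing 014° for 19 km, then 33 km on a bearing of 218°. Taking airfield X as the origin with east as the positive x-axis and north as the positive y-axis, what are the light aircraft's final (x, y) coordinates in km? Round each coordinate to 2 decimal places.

Leg 1 (014°, 19 km): east 19 sin 14° = 4.60, north 19 cos 14° = 18.44
Leg 2 (218°, 33 km): east 33 sin 218° = -20.32, north 33 cos 218° = -26.00
Summing: -15.72 km east, -7.57 km north → (-15.72, -7.57).

(-15.72, -7.57)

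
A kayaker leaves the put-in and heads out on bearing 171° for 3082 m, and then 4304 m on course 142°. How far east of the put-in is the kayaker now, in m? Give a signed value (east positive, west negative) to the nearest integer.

3132 m

Leg 1 (171°, 3082 m): east 3082 sin 171° = 482.13, north 3082 cos 171° = -3044.06
Leg 2 (142°, 4304 m): east 4304 sin 142° = 2649.81, north 4304 cos 142° = -3391.60
Net east component: 3131.94 m.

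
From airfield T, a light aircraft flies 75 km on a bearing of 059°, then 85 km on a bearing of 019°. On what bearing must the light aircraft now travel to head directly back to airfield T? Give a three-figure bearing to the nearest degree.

Leg 1 (059°, 75 km): east 75 sin 59° = 64.29, north 75 cos 59° = 38.63
Leg 2 (019°, 85 km): east 85 sin 19° = 27.67, north 85 cos 19° = 80.37
Net displacement: 91.96 east, 119.00 north. Direction back to start is (-91.96, -119.00): bearing = atan2(-91.96, -119.00) mod 360° = 217.70° ≈ 218°.

218°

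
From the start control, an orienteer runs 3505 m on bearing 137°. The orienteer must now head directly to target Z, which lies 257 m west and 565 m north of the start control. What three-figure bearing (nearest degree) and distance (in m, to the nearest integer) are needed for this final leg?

Leg 1 (137°, 3505 m): east 3505 sin 137° = 2390.40, north 3505 cos 137° = -2563.39
Current position: (2390.40, -2563.39). Target: (-257, 565). Remaining: Δeast = -2647.40, Δnorth = 3128.39.
Bearing = atan2(-2647.40, 3128.39) mod 360° = 319.76°; distance = √((-2647.40)² + (3128.39)²) = 4098.244 m.

320°, 4098 m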